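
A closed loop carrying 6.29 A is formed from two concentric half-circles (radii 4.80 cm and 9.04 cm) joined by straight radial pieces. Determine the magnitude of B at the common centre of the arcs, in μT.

The radial connectors point toward the centre, so dl × r̂ = 0 and they contribute nothing.
Each semicircle gives μ₀I/(4R): inner arc 4.12×10⁻⁵ T, outer arc 2.19×10⁻⁵ T.
The two arcs carry current in opposite angular senses, so their fields oppose: B = |4.12×10⁻⁵ − 2.19×10⁻⁵| = 1.93×10⁻⁵ T.

B ≈ 19.3 μT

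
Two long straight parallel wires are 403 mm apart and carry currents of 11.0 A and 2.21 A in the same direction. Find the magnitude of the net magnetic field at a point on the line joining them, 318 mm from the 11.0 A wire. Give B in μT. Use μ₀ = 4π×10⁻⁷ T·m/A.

Each long wire gives B = μ₀I/(2πd). Distances are d₁ = 0.318 m and d₂ = 0.085 m.
B₁ = 6.92×10⁻⁶ T, B₂ = 5.20×10⁻⁶ T.
Between parallel currents the two contributions point in opposite directions, so they subtract. B = |B₁ − B₂| = |6.92×10⁻⁶ − 5.20×10⁻⁶| = 1.72×10⁻⁶ T.

B ≈ 1.72 μT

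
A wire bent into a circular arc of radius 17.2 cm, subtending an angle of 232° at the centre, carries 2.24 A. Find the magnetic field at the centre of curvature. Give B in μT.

B ≈ 5.27 μT

The Biot–Savart field of a circular arc at its centre is B = μ₀Iφ/(4πR), with φ = 4.049 rad.
B = (4π×10⁻⁷ × 2.24 × 4.049) / (4π × 0.172) = 5.27×10⁻⁶ T.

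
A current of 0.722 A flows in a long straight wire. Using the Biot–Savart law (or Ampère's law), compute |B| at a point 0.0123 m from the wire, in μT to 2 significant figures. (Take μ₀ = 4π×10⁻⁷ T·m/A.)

B ≈ 12 μT

For an infinitely long straight wire, B = μ₀I/(2πd).
B = (4π×10⁻⁷ × 0.722) / (2π × 0.0123) = 1.17×10⁻⁵ T.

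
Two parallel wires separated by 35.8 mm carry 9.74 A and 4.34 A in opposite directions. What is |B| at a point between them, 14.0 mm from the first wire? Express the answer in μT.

B ≈ 179 μT

Each long wire gives B = μ₀I/(2πd). Distances are d₁ = 0.014 m and d₂ = 0.0218 m.
B₁ = 1.39×10⁻⁴ T, B₂ = 3.98×10⁻⁵ T.
Between antiparallel currents both contributions point the same way, so they add. B = B₁ + B₂ = 1.39×10⁻⁴ + 3.98×10⁻⁵ = 1.79×10⁻⁴ T.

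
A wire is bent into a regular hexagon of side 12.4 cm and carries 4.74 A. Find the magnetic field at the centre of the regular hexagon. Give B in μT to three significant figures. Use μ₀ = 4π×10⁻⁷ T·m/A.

B ≈ 26.5 μT

Each side is a finite straight segment at perpendicular distance d = a/(2 tan(π/6)) = 0.1074 m from the centre, with end-angles ±π/6.
One side contributes B₁ = (μ₀I/4πd)·2 sin(π/6) = 4.41×10⁻⁶ T.
All 6 sides add in the same direction: B = 6 × 4.41×10⁻⁶ = 2.65×10⁻⁵ T.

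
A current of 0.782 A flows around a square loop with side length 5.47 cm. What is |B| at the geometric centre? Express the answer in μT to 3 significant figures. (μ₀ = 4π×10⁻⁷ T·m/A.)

Each side is a finite straight segment at perpendicular distance d = a/(2 tan(π/4)) = 0.02735 m from the centre, with end-angles ±π/4.
One side contributes B₁ = (μ₀I/4πd)·2 sin(π/4) = 4.04×10⁻⁶ T.
All 4 sides add in the same direction: B = 4 × 4.04×10⁻⁶ = 1.62×10⁻⁵ T.

B ≈ 16.2 μT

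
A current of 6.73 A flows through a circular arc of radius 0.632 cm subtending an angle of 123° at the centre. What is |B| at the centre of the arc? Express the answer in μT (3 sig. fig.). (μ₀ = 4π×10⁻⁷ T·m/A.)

The Biot–Savart field of a circular arc at its centre is B = μ₀Iφ/(4πR), with φ = 2.147 rad.
B = (4π×10⁻⁷ × 6.73 × 2.147) / (4π × 0.00632) = 2.29×10⁻⁴ T.

B ≈ 229 μT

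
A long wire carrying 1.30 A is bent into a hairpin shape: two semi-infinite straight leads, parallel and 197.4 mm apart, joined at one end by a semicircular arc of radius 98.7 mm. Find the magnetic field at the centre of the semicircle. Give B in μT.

The semicircular arc contributes B_arc = μ₀I·π/(4πR) = μ₀I/(4R) = 4.14×10⁻⁶ T.
Each semi-infinite lead is at perpendicular distance R = 0.0987 m from the centre, with the perpendicular foot at its near end, so it contributes μ₀I/(4πR); both point the same way, together 2.63×10⁻⁶ T.
Arc and leads all point the same direction: B = 4.14×10⁻⁶ + 2.63×10⁻⁶ = 6.77×10⁻⁶ T.

B ≈ 6.77 μT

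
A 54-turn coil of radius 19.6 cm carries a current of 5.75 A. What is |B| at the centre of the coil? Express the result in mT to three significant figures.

B ≈ 0.995 mT

For an N-turn flat coil, B = Nμ₀I/(2R) with R = 0.196 m.
B = 54 × 1.84×10⁻⁵ T = 9.95×10⁻⁴ T.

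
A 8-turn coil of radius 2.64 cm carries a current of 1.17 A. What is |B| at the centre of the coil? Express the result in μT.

B ≈ 223 μT

For an N-turn flat coil, B = Nμ₀I/(2R) with R = 0.0264 m.
B = 8 × 2.78×10⁻⁵ T = 2.23×10⁻⁴ T.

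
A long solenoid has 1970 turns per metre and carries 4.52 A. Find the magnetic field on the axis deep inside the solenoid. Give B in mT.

Inside a long solenoid, B = μ₀nI with n = 1970 turns/m.
B = 4π×10⁻⁷ × 1970 × 4.52 = 1.12×10⁻² T.

B ≈ 11.2 mT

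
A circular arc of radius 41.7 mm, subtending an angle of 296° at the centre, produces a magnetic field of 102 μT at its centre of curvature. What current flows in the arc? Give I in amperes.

For a circular arc, B = μ₀Iφ/(4πR) with φ in radians; here φ = 5.166 rad.
So I = 4πRB/(μ₀φ) = 4π × 0.0417 × 1.02×10⁻⁴ / (4π×10⁻⁷ × 5.166) = 8.23 A.

I ≈ 8.23 A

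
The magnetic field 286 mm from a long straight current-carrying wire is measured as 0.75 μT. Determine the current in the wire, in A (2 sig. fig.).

For a long straight wire B = μ₀I/(2πd), so I = 2πdB/μ₀.
I = 2π × 0.286 × 7.50×10⁻⁷ / (4π×10⁻⁷) = 1.07 A.

I ≈ 1.1 A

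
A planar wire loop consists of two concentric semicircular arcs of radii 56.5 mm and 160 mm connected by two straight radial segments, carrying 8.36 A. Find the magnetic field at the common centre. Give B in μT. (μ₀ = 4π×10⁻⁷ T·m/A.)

B ≈ 30.1 μT

The radial connectors point toward the centre, so dl × r̂ = 0 and they contribute nothing.
Each semicircle gives μ₀I/(4R): inner arc 4.65×10⁻⁵ T, outer arc 1.64×10⁻⁵ T.
The two arcs carry current in opposite angular senses, so their fields oppose: B = |4.65×10⁻⁵ − 1.64×10⁻⁵| = 3.01×10⁻⁵ T.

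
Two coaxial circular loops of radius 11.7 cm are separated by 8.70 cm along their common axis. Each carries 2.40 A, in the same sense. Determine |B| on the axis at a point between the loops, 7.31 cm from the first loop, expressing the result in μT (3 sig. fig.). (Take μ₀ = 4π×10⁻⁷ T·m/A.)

B ≈ 20.5 μT

Each loop contributes B = μ₀IR²/[2(R²+z²)^(3/2)] on the axis, with z measured from that loop.
Loop 1 (z = 0.0731 m): B₁ = 7.86×10⁻⁶ T. Loop 2 (z = 0.0139 m): B₂ = 1.26×10⁻⁵ T.
The fields add: B = B₁ + B₂ = 2.05×10⁻⁵ T.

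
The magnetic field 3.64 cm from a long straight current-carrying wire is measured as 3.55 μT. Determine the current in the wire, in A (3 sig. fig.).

I ≈ 0.646 A

For a long straight wire B = μ₀I/(2πd), so I = 2πdB/μ₀.
I = 2π × 0.0364 × 3.55×10⁻⁶ / (4π×10⁻⁷) = 0.646 A.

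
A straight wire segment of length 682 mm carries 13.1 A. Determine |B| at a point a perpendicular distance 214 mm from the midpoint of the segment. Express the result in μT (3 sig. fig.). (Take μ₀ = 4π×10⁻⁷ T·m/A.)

For a finite straight segment, B = (μ₀I/4πd)(sinθ₁ + sinθ₂), where θ₁, θ₂ are the angles from the perpendicular to each end.
The perpendicular from the point meets the wire at its midpoint, so each end is L/2 = 0.341 m away along the wire.
sinθ₁ = 0.341/√(0.341²+0.214²) = 0.8470; sinθ₂ = 0.341/√(0.341²+0.214²) = 0.8470.
B = (4π×10⁻⁷ × 13.1) / (4π × 0.214) × (0.8470 + 0.8470) = 1.04×10⁻⁵ T.

B ≈ 10.4 μT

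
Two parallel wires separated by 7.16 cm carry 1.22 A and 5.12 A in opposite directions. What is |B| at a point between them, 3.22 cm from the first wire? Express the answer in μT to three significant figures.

Each long wire gives B = μ₀I/(2πd). Distances are d₁ = 0.0322 m and d₂ = 0.0394 m.
B₁ = 7.58×10⁻⁶ T, B₂ = 2.60×10⁻⁵ T.
Between antiparallel currents both contributions point the same way, so they add. B = B₁ + B₂ = 7.58×10⁻⁶ + 2.60×10⁻⁵ = 3.36×10⁻⁵ T.

B ≈ 33.6 μT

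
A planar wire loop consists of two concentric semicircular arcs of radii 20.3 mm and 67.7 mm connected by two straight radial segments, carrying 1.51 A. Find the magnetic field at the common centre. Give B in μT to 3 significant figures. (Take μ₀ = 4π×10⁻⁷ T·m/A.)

The radial connectors point toward the centre, so dl × r̂ = 0 and they contribute nothing.
Each semicircle gives μ₀I/(4R): inner arc 2.34×10⁻⁵ T, outer arc 7.01×10⁻⁶ T.
The two arcs carry current in opposite angular senses, so their fields oppose: B = |2.34×10⁻⁵ − 7.01×10⁻⁶| = 1.64×10⁻⁵ T.

B ≈ 16.4 μT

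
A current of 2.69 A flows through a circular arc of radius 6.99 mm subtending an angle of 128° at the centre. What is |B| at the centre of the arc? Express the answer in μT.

The Biot–Savart field of a circular arc at its centre is B = μ₀Iφ/(4πR), with φ = 2.234 rad.
B = (4π×10⁻⁷ × 2.69 × 2.234) / (4π × 0.00699) = 8.60×10⁻⁵ T.

B ≈ 86.0 μT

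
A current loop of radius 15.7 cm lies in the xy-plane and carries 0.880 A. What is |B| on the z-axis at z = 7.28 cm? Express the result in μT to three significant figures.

On the axis of a circular loop, B = μ₀IR² / [2(R²+z²)^(3/2)].
R² + z² = (0.157)² + (0.0728)² = 0.02995 m², and (R²+z²)^(3/2) = 5.18×10⁻³ m³.
B = (4π×10⁻⁷ × 0.880 × 0.02465) / (2 × 5.18×10⁻³) = 2.63×10⁻⁶ T.

B ≈ 2.63 μT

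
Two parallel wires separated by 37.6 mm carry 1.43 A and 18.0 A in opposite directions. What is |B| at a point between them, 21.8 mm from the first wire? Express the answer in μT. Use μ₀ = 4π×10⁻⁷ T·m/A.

B ≈ 241 μT

Each long wire gives B = μ₀I/(2πd). Distances are d₁ = 0.0218 m and d₂ = 0.0158 m.
B₁ = 1.31×10⁻⁵ T, B₂ = 2.28×10⁻⁴ T.
Between antiparallel currents both contributions point the same way, so they add. B = B₁ + B₂ = 1.31×10⁻⁵ + 2.28×10⁻⁴ = 2.41×10⁻⁴ T.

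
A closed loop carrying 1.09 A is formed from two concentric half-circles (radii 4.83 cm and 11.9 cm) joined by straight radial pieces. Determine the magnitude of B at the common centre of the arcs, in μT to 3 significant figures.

B ≈ 4.21 μT

The radial connectors point toward the centre, so dl × r̂ = 0 and they contribute nothing.
Each semicircle gives μ₀I/(4R): inner arc 7.09×10⁻⁶ T, outer arc 2.88×10⁻⁶ T.
The two arcs carry current in opposite angular senses, so their fields oppose: B = |7.09×10⁻⁶ − 2.88×10⁻⁶| = 4.21×10⁻⁶ T.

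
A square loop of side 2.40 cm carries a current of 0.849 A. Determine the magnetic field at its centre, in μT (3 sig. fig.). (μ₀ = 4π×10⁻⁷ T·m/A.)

Each side is a finite straight segment at perpendicular distance d = a/(2 tan(π/4)) = 0.012 m from the centre, with end-angles ±π/4.
One side contributes B₁ = (μ₀I/4πd)·2 sin(π/4) = 1.00×10⁻⁵ T.
All 4 sides add in the same direction: B = 4 × 1.00×10⁻⁵ = 4.00×10⁻⁵ T.

B ≈ 40.0 μT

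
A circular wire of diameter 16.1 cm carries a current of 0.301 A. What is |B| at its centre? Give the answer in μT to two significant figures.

At the centre of a circular loop the Biot–Savart law gives B = μ₀I/(2R) (so R = 0.0805 m).
B = (4π×10⁻⁷ × 0.301) / (2 × 0.0805) = 2.35×10⁻⁶ T.

B ≈ 2.3 μT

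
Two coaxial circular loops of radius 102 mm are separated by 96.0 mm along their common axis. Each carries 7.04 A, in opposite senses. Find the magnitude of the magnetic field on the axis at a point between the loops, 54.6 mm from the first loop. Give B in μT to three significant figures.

Each loop contributes B = μ₀IR²/[2(R²+z²)^(3/2)] on the axis, with z measured from that loop.
Loop 1 (z = 0.0546 m): B₁ = 2.97×10⁻⁵ T. Loop 2 (z = 0.0414 m): B₂ = 3.45×10⁻⁵ T.
The fields oppose: B = |B₁ − B₂| = 4.78×10⁻⁶ T.

B ≈ 4.78 μT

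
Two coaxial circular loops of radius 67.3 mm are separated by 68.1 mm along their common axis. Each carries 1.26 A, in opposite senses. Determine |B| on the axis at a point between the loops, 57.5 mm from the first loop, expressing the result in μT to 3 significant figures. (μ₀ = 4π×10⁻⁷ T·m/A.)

Each loop contributes B = μ₀IR²/[2(R²+z²)^(3/2)] on the axis, with z measured from that loop.
Loop 1 (z = 0.0575 m): B₁ = 5.17×10⁻⁶ T. Loop 2 (z = 0.0106 m): B₂ = 1.13×10⁻⁵ T.
The fields oppose: B = |B₁ − B₂| = 6.17×10⁻⁶ T.

B ≈ 6.17 μT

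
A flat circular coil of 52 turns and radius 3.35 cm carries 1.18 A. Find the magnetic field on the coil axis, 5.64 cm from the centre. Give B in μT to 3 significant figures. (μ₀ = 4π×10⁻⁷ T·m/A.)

For an N-turn flat coil, B = Nμ₀IR²/[2(R²+z²)^(3/2)] with R = 0.0335 m, z = 0.0564 m.
B = 52 × 2.95×10⁻⁶ T = 1.53×10⁻⁴ T.

B ≈ 153 μT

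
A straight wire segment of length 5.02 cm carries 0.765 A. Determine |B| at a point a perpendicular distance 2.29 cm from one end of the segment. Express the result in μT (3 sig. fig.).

B ≈ 3.04 μT

For a finite straight segment, B = (μ₀I/4πd)(sinθ₁ + sinθ₂), where θ₁, θ₂ are the angles from the perpendicular to each end.
The perpendicular foot is at one end, so the two end-offsets along the wire are 0 and L = 0.0502 m.
sinθ₁ = 0/√(0²+0.0229²) = 0.0000; sinθ₂ = 0.0502/√(0.0502²+0.0229²) = 0.9098.
B = (4π×10⁻⁷ × 0.765) / (4π × 0.0229) × (0.0000 + 0.9098) = 3.04×10⁻⁶ T.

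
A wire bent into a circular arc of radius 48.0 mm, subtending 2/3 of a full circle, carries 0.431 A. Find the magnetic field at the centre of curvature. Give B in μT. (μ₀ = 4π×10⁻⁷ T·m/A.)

B ≈ 3.76 μT

The Biot–Savart field of a circular arc at its centre is B = μ₀Iφ/(4πR), with φ = 4.189 rad.
B = (4π×10⁻⁷ × 0.431 × 4.189) / (4π × 0.048) = 3.76×10⁻⁶ T.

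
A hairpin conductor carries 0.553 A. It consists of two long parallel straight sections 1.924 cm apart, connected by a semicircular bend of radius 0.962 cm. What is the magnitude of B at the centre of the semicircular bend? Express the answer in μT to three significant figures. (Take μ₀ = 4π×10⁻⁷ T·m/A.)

The semicircular arc contributes B_arc = μ₀I·π/(4πR) = μ₀I/(4R) = 1.81×10⁻⁵ T.
Each semi-infinite lead is at perpendicular distance R = 0.00962 m from the centre, with the perpendicular foot at its near end, so it contributes μ₀I/(4πR); both point the same way, together 1.15×10⁻⁵ T.
Arc and leads all point the same direction: B = 1.81×10⁻⁵ + 1.15×10⁻⁵ = 2.96×10⁻⁵ T.

B ≈ 29.6 μT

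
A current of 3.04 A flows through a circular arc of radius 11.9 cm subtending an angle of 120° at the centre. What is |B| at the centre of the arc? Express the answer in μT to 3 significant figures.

B ≈ 5.35 μT

The Biot–Savart field of a circular arc at its centre is B = μ₀Iφ/(4πR), with φ = 2.094 rad.
B = (4π×10⁻⁷ × 3.04 × 2.094) / (4π × 0.119) = 5.35×10⁻⁶ T.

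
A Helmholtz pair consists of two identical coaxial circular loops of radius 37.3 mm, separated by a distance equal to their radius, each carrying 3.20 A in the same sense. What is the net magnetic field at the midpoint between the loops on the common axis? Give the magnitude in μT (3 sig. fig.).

Each loop contributes B = μ₀IR²/[2(R²+z²)^(3/2)] on the axis, with z measured from that loop.
Loop 1 (z = 0.01865 m): B₁ = 3.86×10⁻⁵ T. Loop 2 (z = 0.01865 m): B₂ = 3.86×10⁻⁵ T.
The fields add: B = B₁ + B₂ = 7.71×10⁻⁵ T.

B ≈ 77.1 μT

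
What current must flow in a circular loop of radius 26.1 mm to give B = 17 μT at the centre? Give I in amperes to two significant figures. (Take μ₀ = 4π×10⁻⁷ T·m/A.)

At the centre of a circular loop B = μ₀I/(2R), so I = 2RB/μ₀.
With R = 0.0261 m, I = 2 × 0.0261 × 1.70×10⁻⁵ / (4π×10⁻⁷) = 0.706 A.

I ≈ 0.71 A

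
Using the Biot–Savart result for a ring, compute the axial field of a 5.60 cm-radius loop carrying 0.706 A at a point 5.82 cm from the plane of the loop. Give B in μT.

B ≈ 2.64 μT

On the axis of a circular loop, B = μ₀IR² / [2(R²+z²)^(3/2)].
R² + z² = (0.056)² + (0.0582)² = 0.006523 m², and (R²+z²)^(3/2) = 5.27×10⁻⁴ m³.
B = (4π×10⁻⁷ × 0.706 × 0.003136) / (2 × 5.27×10⁻⁴) = 2.64×10⁻⁶ T.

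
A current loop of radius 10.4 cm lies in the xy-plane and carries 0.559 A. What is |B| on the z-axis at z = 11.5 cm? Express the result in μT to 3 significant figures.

On the axis of a circular loop, B = μ₀IR² / [2(R²+z²)^(3/2)].
R² + z² = (0.104)² + (0.115)² = 0.02404 m², and (R²+z²)^(3/2) = 3.73×10⁻³ m³.
B = (4π×10⁻⁷ × 0.559 × 0.01082) / (2 × 3.73×10⁻³) = 1.02×10⁻⁶ T.

B ≈ 1.02 μT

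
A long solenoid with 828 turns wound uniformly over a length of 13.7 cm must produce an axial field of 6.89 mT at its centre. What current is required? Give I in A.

Inside a long solenoid B = μ₀nI with n = 6044 m⁻¹, so I = B/(μ₀n).
I = 6.89×10⁻³ / (4π×10⁻⁷ × 6044) = 0.907 A.

I ≈ 0.907 A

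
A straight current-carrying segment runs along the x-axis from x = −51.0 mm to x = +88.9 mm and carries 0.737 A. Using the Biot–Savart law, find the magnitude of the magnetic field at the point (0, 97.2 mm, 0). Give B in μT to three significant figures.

B ≈ 0.864 μT

For a finite straight segment, B = (μ₀I/4πd)(sinθ₁ + sinθ₂), where θ₁, θ₂ are the angles from the perpendicular to each end.
The perpendicular distance is d = 0.0972 m; the end-offsets along the wire are a = 0.051 m and b = 0.0889 m.
sinθ₁ = 0.051/√(0.051²+0.0972²) = 0.4646; sinθ₂ = 0.0889/√(0.0889²+0.0972²) = 0.6749.
B = (4π×10⁻⁷ × 0.737) / (4π × 0.0972) × (0.4646 + 0.6749) = 8.64×10⁻⁷ T.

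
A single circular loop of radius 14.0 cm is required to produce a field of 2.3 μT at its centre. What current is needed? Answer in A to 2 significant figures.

I ≈ 0.51 A

At the centre of a circular loop B = μ₀I/(2R), so I = 2RB/μ₀.
With R = 0.14 m, I = 2 × 0.14 × 2.30×10⁻⁶ / (4π×10⁻⁷) = 0.512 A.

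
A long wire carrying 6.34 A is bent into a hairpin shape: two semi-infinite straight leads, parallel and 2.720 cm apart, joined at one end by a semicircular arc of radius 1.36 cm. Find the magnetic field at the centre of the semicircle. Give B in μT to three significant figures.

B ≈ 240 μT

The semicircular arc contributes B_arc = μ₀I·π/(4πR) = μ₀I/(4R) = 1.46×10⁻⁴ T.
Each semi-infinite lead is at perpendicular distance R = 0.0136 m from the centre, with the perpendicular foot at its near end, so it contributes μ₀I/(4πR); both point the same way, together 9.32×10⁻⁵ T.
Arc and leads all point the same direction: B = 1.46×10⁻⁴ + 9.32×10⁻⁵ = 2.40×10⁻⁴ T.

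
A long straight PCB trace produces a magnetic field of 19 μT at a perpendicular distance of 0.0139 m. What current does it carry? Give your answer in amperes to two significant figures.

For a long straight wire B = μ₀I/(2πd), so I = 2πdB/μ₀.
I = 2π × 0.0139 × 1.90×10⁻⁵ / (4π×10⁻⁷) = 1.32 A.

I ≈ 1.3 A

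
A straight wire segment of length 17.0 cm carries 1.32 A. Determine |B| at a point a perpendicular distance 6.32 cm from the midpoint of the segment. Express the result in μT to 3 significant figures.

For a finite straight segment, B = (μ₀I/4πd)(sinθ₁ + sinθ₂), where θ₁, θ₂ are the angles from the perpendicular to each end.
The perpendicular from the point meets the wire at its midpoint, so each end is L/2 = 0.085 m away along the wire.
sinθ₁ = 0.085/√(0.085²+0.0632²) = 0.8025; sinθ₂ = 0.085/√(0.085²+0.0632²) = 0.8025.
B = (4π×10⁻⁷ × 1.32) / (4π × 0.0632) × (0.8025 + 0.8025) = 3.35×10⁻⁶ T.

B ≈ 3.35 μT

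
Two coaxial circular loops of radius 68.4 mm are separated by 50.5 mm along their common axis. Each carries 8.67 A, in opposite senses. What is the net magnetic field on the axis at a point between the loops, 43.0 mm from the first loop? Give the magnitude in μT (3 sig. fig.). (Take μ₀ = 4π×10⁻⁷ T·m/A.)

B ≈ 29.9 μT

Each loop contributes B = μ₀IR²/[2(R²+z²)^(3/2)] on the axis, with z measured from that loop.
Loop 1 (z = 0.043 m): B₁ = 4.83×10⁻⁵ T. Loop 2 (z = 0.0075 m): B₂ = 7.82×10⁻⁵ T.
The fields oppose: B = |B₁ − B₂| = 2.99×10⁻⁵ T.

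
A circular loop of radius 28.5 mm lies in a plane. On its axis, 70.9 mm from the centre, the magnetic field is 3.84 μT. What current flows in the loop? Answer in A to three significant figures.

I ≈ 3.36 A

On the axis of a loop, B = μ₀IR²/[2(R²+z²)^(3/2)], so I = 2B(R²+z²)^(3/2)/(μ₀R²).
R² + z² = 0.0008123 + 0.005027 = 0.005839 m²; raised to 3/2 gives 4.46×10⁻⁴ m³.
I = 2 × 3.84×10⁻⁶ × 4.46×10⁻⁴ / (1.26×10⁻⁶ × 0.0008123) = 3.36 A.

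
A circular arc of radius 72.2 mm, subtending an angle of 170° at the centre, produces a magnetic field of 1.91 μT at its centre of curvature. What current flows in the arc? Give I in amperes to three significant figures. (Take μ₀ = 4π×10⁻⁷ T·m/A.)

I ≈ 0.465 A

For a circular arc, B = μ₀Iφ/(4πR) with φ in radians; here φ = 2.967 rad.
So I = 4πRB/(μ₀φ) = 4π × 0.0722 × 1.91×10⁻⁶ / (4π×10⁻⁷ × 2.967) = 0.465 A.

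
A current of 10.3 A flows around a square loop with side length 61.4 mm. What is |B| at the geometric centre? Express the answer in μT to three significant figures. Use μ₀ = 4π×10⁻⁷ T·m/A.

B ≈ 190 μT

Each side is a finite straight segment at perpendicular distance d = a/(2 tan(π/4)) = 0.0307 m from the centre, with end-angles ±π/4.
One side contributes B₁ = (μ₀I/4πd)·2 sin(π/4) = 4.74×10⁻⁵ T.
All 4 sides add in the same direction: B = 4 × 4.74×10⁻⁵ = 1.90×10⁻⁴ T.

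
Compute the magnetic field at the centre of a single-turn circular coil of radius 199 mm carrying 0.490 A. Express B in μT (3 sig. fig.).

B ≈ 1.55 μT

At the centre of a circular loop the Biot–Savart law gives B = μ₀I/(2R).
B = (4π×10⁻⁷ × 0.490) / (2 × 0.199) = 1.55×10⁻⁶ T.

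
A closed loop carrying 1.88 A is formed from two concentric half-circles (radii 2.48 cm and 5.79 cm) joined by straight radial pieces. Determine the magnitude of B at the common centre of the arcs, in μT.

B ≈ 13.6 μT

The radial connectors point toward the centre, so dl × r̂ = 0 and they contribute nothing.
Each semicircle gives μ₀I/(4R): inner arc 2.38×10⁻⁵ T, outer arc 1.02×10⁻⁵ T.
The two arcs carry current in opposite angular senses, so their fields oppose: B = |2.38×10⁻⁵ − 1.02×10⁻⁵| = 1.36×10⁻⁵ T.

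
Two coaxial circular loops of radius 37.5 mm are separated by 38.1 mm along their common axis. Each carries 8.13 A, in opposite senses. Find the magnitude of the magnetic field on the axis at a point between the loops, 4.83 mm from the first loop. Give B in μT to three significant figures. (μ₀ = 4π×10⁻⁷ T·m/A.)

B ≈ 75.9 μT

Each loop contributes B = μ₀IR²/[2(R²+z²)^(3/2)] on the axis, with z measured from that loop.
Loop 1 (z = 0.00483 m): B₁ = 1.33×10⁻⁴ T. Loop 2 (z = 0.03327 m): B₂ = 5.70×10⁻⁵ T.
The fields oppose: B = |B₁ − B₂| = 7.59×10⁻⁵ T.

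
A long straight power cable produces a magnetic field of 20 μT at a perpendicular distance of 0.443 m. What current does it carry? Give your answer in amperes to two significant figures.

I ≈ 44 A

For a long straight wire B = μ₀I/(2πd), so I = 2πdB/μ₀.
I = 2π × 0.443 × 2.00×10⁻⁵ / (4π×10⁻⁷) = 44.3 A.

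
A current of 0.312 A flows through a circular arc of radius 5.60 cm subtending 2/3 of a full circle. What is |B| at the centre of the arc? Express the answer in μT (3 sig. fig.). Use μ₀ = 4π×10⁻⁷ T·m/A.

The Biot–Savart field of a circular arc at its centre is B = μ₀Iφ/(4πR), with φ = 4.189 rad.
B = (4π×10⁻⁷ × 0.312 × 4.189) / (4π × 0.056) = 2.33×10⁻⁶ T.

B ≈ 2.33 μT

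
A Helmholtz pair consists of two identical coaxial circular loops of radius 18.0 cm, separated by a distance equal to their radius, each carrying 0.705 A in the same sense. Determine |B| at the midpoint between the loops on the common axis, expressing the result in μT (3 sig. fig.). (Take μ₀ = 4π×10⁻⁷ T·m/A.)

Each loop contributes B = μ₀IR²/[2(R²+z²)^(3/2)] on the axis, with z measured from that loop.
Loop 1 (z = 0.09 m): B₁ = 1.76×10⁻⁶ T. Loop 2 (z = 0.09 m): B₂ = 1.76×10⁻⁶ T.
The fields add: B = B₁ + B₂ = 3.52×10⁻⁶ T.

B ≈ 3.52 μT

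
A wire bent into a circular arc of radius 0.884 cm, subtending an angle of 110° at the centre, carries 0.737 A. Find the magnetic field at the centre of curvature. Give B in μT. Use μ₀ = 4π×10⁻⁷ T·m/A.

The Biot–Savart field of a circular arc at its centre is B = μ₀Iφ/(4πR), with φ = 1.92 rad.
B = (4π×10⁻⁷ × 0.737 × 1.92) / (4π × 0.00884) = 1.60×10⁻⁵ T.

B ≈ 16.0 μT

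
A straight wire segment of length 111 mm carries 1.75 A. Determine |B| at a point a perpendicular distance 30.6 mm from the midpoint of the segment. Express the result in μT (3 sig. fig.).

For a finite straight segment, B = (μ₀I/4πd)(sinθ₁ + sinθ₂), where θ₁, θ₂ are the angles from the perpendicular to each end.
The perpendicular from the point meets the wire at its midpoint, so each end is L/2 = 0.0555 m away along the wire.
sinθ₁ = 0.0555/√(0.0555²+0.0306²) = 0.8757; sinθ₂ = 0.0555/√(0.0555²+0.0306²) = 0.8757.
B = (4π×10⁻⁷ × 1.75) / (4π × 0.0306) × (0.8757 + 0.8757) = 1.00×10⁻⁵ T.

B ≈ 10.0 μT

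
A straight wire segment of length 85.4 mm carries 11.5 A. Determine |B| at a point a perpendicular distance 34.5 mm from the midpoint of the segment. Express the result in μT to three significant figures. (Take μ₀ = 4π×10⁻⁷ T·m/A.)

B ≈ 51.9 μT

For a finite straight segment, B = (μ₀I/4πd)(sinθ₁ + sinθ₂), where θ₁, θ₂ are the angles from the perpendicular to each end.
The perpendicular from the point meets the wire at its midpoint, so each end is L/2 = 0.0427 m away along the wire.
sinθ₁ = 0.0427/√(0.0427²+0.0345²) = 0.7778; sinθ₂ = 0.0427/√(0.0427²+0.0345²) = 0.7778.
B = (4π×10⁻⁷ × 11.5) / (4π × 0.0345) × (0.7778 + 0.7778) = 5.19×10⁻⁵ T.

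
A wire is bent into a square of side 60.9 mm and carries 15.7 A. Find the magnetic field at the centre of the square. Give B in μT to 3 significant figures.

Each side is a finite straight segment at perpendicular distance d = a/(2 tan(π/4)) = 0.03045 m from the centre, with end-angles ±π/4.
One side contributes B₁ = (μ₀I/4πd)·2 sin(π/4) = 7.29×10⁻⁵ T.
All 4 sides add in the same direction: B = 4 × 7.29×10⁻⁵ = 2.92×10⁻⁴ T.

B ≈ 292 μT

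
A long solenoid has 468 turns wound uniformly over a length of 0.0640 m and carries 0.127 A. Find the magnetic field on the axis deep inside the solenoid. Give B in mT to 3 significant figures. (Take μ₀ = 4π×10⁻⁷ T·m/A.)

Inside a long solenoid, B = μ₀nI with n = 7312 turns/m.
B = 4π×10⁻⁷ × 7312 × 0.127 = 1.17×10⁻³ T.

B ≈ 1.17 mT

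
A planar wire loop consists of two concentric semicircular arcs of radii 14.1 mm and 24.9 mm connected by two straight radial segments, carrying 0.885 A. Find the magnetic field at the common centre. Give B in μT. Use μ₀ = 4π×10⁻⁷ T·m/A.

B ≈ 8.55 μT

The radial connectors point toward the centre, so dl × r̂ = 0 and they contribute nothing.
Each semicircle gives μ₀I/(4R): inner arc 1.97×10⁻⁵ T, outer arc 1.12×10⁻⁵ T.
The two arcs carry current in opposite angular senses, so their fields oppose: B = |1.97×10⁻⁵ − 1.12×10⁻⁵| = 8.55×10⁻⁶ T.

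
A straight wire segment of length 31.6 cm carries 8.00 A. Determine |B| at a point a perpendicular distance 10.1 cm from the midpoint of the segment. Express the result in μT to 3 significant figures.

B ≈ 13.3 μT

For a finite straight segment, B = (μ₀I/4πd)(sinθ₁ + sinθ₂), where θ₁, θ₂ are the angles from the perpendicular to each end.
The perpendicular from the point meets the wire at its midpoint, so each end is L/2 = 0.158 m away along the wire.
sinθ₁ = 0.158/√(0.158²+0.101²) = 0.8426; sinθ₂ = 0.158/√(0.158²+0.101²) = 0.8426.
B = (4π×10⁻⁷ × 8.00) / (4π × 0.101) × (0.8426 + 0.8426) = 1.33×10⁻⁵ T.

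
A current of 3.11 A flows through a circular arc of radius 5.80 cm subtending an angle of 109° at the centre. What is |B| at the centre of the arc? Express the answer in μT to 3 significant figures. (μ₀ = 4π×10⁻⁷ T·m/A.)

The Biot–Savart field of a circular arc at its centre is B = μ₀Iφ/(4πR), with φ = 1.902 rad.
B = (4π×10⁻⁷ × 3.11 × 1.902) / (4π × 0.058) = 1.02×10⁻⁵ T.

B ≈ 10.2 μT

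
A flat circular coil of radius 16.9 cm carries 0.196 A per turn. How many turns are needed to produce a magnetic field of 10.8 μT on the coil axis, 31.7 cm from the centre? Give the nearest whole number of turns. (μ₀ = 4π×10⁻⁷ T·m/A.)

N = 142

For an N-turn coil, B = Nμ₀IR²/[2(R²+z²)^(3/2)]. A single turn gives B₁ = 7.59×10⁻⁸ T with R = 0.169 m, z = 0.317 m.
N = B/B₁ = 1.08×10⁻⁵ / 7.59×10⁻⁸ = 142.35.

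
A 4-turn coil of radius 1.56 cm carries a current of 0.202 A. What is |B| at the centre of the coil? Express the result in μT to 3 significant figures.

B ≈ 32.5 μT

For an N-turn flat coil, B = Nμ₀I/(2R) with R = 0.0156 m.
B = 4 × 8.14×10⁻⁶ T = 3.25×10⁻⁵ T.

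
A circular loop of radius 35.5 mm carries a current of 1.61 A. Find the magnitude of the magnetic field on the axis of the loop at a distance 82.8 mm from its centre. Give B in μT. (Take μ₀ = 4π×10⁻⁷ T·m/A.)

On the axis of a circular loop, B = μ₀IR² / [2(R²+z²)^(3/2)].
R² + z² = (0.0355)² + (0.0828)² = 0.008116 m², and (R²+z²)^(3/2) = 7.31×10⁻⁴ m³.
B = (4π×10⁻⁷ × 1.61 × 0.00126) / (2 × 7.31×10⁻⁴) = 1.74×10⁻⁶ T.

B ≈ 1.74 μT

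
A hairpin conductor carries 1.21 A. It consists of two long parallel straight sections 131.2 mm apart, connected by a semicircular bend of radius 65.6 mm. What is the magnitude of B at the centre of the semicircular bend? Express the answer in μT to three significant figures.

The semicircular arc contributes B_arc = μ₀I·π/(4πR) = μ₀I/(4R) = 5.79×10⁻⁶ T.
Each semi-infinite lead is at perpendicular distance R = 0.0656 m from the centre, with the perpendicular foot at its near end, so it contributes μ₀I/(4πR); both point the same way, together 3.69×10⁻⁶ T.
Arc and leads all point the same direction: B = 5.79×10⁻⁶ + 3.69×10⁻⁶ = 9.48×10⁻⁶ T.

B ≈ 9.48 μT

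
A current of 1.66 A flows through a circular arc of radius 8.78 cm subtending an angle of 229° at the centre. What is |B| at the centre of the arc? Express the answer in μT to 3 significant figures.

The Biot–Savart field of a circular arc at its centre is B = μ₀Iφ/(4πR), with φ = 3.997 rad.
B = (4π×10⁻⁷ × 1.66 × 3.997) / (4π × 0.0878) = 7.56×10⁻⁶ T.

B ≈ 7.56 μT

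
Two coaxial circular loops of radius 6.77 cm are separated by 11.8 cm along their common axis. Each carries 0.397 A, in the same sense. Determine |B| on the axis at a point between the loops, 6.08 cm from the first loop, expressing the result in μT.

Each loop contributes B = μ₀IR²/[2(R²+z²)^(3/2)] on the axis, with z measured from that loop.
Loop 1 (z = 0.0608 m): B₁ = 1.52×10⁻⁶ T. Loop 2 (z = 0.0572 m): B₂ = 1.64×10⁻⁶ T.
The fields add: B = B₁ + B₂ = 3.16×10⁻⁶ T.

B ≈ 3.16 μT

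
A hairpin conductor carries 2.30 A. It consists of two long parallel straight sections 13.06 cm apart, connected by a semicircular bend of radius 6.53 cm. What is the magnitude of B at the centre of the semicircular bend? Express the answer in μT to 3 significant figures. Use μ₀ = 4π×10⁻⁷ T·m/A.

The semicircular arc contributes B_arc = μ₀I·π/(4πR) = μ₀I/(4R) = 1.11×10⁻⁵ T.
Each semi-infinite lead is at perpendicular distance R = 0.0653 m from the centre, with the perpendicular foot at its near end, so it contributes μ₀I/(4πR); both point the same way, together 7.04×10⁻⁶ T.
Arc and leads all point the same direction: B = 1.11×10⁻⁵ + 7.04×10⁻⁶ = 1.81×10⁻⁵ T.

B ≈ 18.1 μT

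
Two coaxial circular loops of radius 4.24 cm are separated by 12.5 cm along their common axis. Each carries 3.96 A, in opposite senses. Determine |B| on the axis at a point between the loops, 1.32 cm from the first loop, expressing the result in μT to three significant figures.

B ≈ 48.5 μT

Each loop contributes B = μ₀IR²/[2(R²+z²)^(3/2)] on the axis, with z measured from that loop.
Loop 1 (z = 0.0132 m): B₁ = 5.11×10⁻⁵ T. Loop 2 (z = 0.1118 m): B₂ = 2.62×10⁻⁶ T.
The fields oppose: B = |B₁ − B₂| = 4.85×10⁻⁵ T.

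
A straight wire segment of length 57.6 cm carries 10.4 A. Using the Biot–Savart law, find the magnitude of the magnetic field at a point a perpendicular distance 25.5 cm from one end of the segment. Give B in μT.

For a finite straight segment, B = (μ₀I/4πd)(sinθ₁ + sinθ₂), where θ₁, θ₂ are the angles from the perpendicular to each end.
The perpendicular foot is at one end, so the two end-offsets along the wire are 0 and L = 0.576 m.
sinθ₁ = 0/√(0²+0.255²) = 0.0000; sinθ₂ = 0.576/√(0.576²+0.255²) = 0.9144.
B = (4π×10⁻⁷ × 10.4) / (4π × 0.255) × (0.0000 + 0.9144) = 3.73×10⁻⁶ T.

B ≈ 3.73 μT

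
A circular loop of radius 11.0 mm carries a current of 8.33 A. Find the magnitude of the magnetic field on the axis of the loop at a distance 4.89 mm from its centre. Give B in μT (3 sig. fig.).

B ≈ 363 μT

On the axis of a circular loop, B = μ₀IR² / [2(R²+z²)^(3/2)].
R² + z² = (0.011)² + (0.00489)² = 0.0001449 m², and (R²+z²)^(3/2) = 1.74×10⁻⁶ m³.
B = (4π×10⁻⁷ × 8.33 × 0.000121) / (2 × 1.74×10⁻⁶) = 3.63×10⁻⁴ T.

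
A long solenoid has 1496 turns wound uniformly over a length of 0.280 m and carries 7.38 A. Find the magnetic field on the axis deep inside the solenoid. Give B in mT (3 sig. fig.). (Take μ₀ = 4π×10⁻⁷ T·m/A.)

B ≈ 49.5 mT

Inside a long solenoid, B = μ₀nI with n = 5343 turns/m.
B = 4π×10⁻⁷ × 5343 × 7.38 = 4.95×10⁻² T.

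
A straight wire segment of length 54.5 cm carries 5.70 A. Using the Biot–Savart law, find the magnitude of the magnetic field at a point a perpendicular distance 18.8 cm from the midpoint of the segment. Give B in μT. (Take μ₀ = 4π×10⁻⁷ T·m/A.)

For a finite straight segment, B = (μ₀I/4πd)(sinθ₁ + sinθ₂), where θ₁, θ₂ are the angles from the perpendicular to each end.
The perpendicular from the point meets the wire at its midpoint, so each end is L/2 = 0.2725 m away along the wire.
sinθ₁ = 0.2725/√(0.2725²+0.188²) = 0.8231; sinθ₂ = 0.2725/√(0.2725²+0.188²) = 0.8231.
B = (4π×10⁻⁷ × 5.70) / (4π × 0.188) × (0.8231 + 0.8231) = 4.99×10⁻⁶ T.

B ≈ 4.99 μT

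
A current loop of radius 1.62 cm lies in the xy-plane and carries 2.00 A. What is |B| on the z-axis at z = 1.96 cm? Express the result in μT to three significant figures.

B ≈ 20.1 μT

On the axis of a circular loop, B = μ₀IR² / [2(R²+z²)^(3/2)].
R² + z² = (0.0162)² + (0.0196)² = 0.0006466 m², and (R²+z²)^(3/2) = 1.64×10⁻⁵ m³.
B = (4π×10⁻⁷ × 2.00 × 0.0002624) / (2 × 1.64×10⁻⁵) = 2.01×10⁻⁵ T.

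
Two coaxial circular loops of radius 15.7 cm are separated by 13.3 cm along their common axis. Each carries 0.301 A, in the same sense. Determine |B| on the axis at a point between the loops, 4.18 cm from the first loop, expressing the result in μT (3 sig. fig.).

B ≈ 1.87 μT

Each loop contributes B = μ₀IR²/[2(R²+z²)^(3/2)] on the axis, with z measured from that loop.
Loop 1 (z = 0.0418 m): B₁ = 1.09×10⁻⁶ T. Loop 2 (z = 0.0912 m): B₂ = 7.79×10⁻⁷ T.
The fields add: B = B₁ + B₂ = 1.87×10⁻⁶ T.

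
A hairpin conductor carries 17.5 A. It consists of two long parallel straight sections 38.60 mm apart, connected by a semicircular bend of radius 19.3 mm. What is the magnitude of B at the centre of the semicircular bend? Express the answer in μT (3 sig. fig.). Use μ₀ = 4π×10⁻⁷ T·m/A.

The semicircular arc contributes B_arc = μ₀I·π/(4πR) = μ₀I/(4R) = 2.85×10⁻⁴ T.
Each semi-infinite lead is at perpendicular distance R = 0.0193 m from the centre, with the perpendicular foot at its near end, so it contributes μ₀I/(4πR); both point the same way, together 1.81×10⁻⁴ T.
Arc and leads all point the same direction: B = 2.85×10⁻⁴ + 1.81×10⁻⁴ = 4.66×10⁻⁴ T.

B ≈ 466 μT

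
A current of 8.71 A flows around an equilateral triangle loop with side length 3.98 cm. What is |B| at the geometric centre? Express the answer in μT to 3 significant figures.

Each side is a finite straight segment at perpendicular distance d = a/(2 tan(π/3)) = 0.01149 m from the centre, with end-angles ±π/3.
One side contributes B₁ = (μ₀I/4πd)·2 sin(π/3) = 1.31×10⁻⁴ T.
All 3 sides add in the same direction: B = 3 × 1.31×10⁻⁴ = 3.94×10⁻⁴ T.

B ≈ 394 μT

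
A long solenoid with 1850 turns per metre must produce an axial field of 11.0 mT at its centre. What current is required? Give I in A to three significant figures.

Inside a long solenoid B = μ₀nI with n = 1850 m⁻¹, so I = B/(μ₀n).
I = 1.10×10⁻² / (4π×10⁻⁷ × 1850) = 4.73 A.

I ≈ 4.73 A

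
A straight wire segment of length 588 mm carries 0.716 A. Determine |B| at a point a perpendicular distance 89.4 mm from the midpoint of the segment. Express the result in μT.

For a finite straight segment, B = (μ₀I/4πd)(sinθ₁ + sinθ₂), where θ₁, θ₂ are the angles from the perpendicular to each end.
The perpendicular from the point meets the wire at its midpoint, so each end is L/2 = 0.294 m away along the wire.
sinθ₁ = 0.294/√(0.294²+0.0894²) = 0.9567; sinθ₂ = 0.294/√(0.294²+0.0894²) = 0.9567.
B = (4π×10⁻⁷ × 0.716) / (4π × 0.0894) × (0.9567 + 0.9567) = 1.53×10⁻⁶ T.

B ≈ 1.53 μT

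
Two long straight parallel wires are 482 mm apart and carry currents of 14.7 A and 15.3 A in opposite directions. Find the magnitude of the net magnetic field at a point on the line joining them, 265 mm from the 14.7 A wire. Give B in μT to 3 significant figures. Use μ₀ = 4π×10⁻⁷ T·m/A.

B ≈ 25.2 μT

Each long wire gives B = μ₀I/(2πd). Distances are d₁ = 0.265 m and d₂ = 0.217 m.
B₁ = 1.11×10⁻⁵ T, B₂ = 1.41×10⁻⁵ T.
Between antiparallel currents both contributions point the same way, so they add. B = B₁ + B₂ = 1.11×10⁻⁵ + 1.41×10⁻⁵ = 2.52×10⁻⁵ T.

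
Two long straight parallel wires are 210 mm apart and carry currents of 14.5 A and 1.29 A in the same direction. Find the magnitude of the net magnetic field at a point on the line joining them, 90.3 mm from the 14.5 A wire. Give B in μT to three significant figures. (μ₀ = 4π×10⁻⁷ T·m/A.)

B ≈ 30.0 μT

Each long wire gives B = μ₀I/(2πd). Distances are d₁ = 0.0903 m and d₂ = 0.1197 m.
B₁ = 3.21×10⁻⁵ T, B₂ = 2.16×10⁻⁶ T.
Between parallel currents the two contributions point in opposite directions, so they subtract. B = |B₁ − B₂| = |3.21×10⁻⁵ − 2.16×10⁻⁶| = 3.00×10⁻⁵ T.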